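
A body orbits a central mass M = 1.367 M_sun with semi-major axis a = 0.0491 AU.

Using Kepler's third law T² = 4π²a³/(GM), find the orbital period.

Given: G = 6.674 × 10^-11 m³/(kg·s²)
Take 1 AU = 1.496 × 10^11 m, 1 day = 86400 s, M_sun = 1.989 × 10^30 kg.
M = 1.367 M_sun = 2.71896 × 10^30 kg
GM = G × M = 6.674 × 10^-11 × 2.71896 × 10^30 = 1.81464 × 10^20 m³/s²
a = 0.0491 AU = 7.34536 × 10^9 m
a³ = 3.96314 × 10^29 m³
T = 2π √(a³/GM) = 2π √((3.96314 × 10^29) / (1.81464 × 10^20)) = 2π × 46733.1 s
T = 293633 s ≈ 3.399 days

Final answer: 3.399 days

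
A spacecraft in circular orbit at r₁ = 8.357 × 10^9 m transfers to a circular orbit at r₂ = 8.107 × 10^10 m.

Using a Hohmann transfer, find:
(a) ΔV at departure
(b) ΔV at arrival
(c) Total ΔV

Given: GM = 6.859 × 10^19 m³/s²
r₁ = 8.357 × 10^9 m
r₂ = 8.107 × 10^10 m
GM = 6.859 × 10^19 m³/s²
Transfer ellipse: a_t = (r₁ + r₂)/2 = 4.47135 × 10^10 m
Circular speed at r₁: v₁ = √(GM/r₁) = 90595.2 m/s
Transfer speed at r₁ (periapsis): v₁ₜ = √(GM(2/r₁ − 1/a_t)) = 121988 m/s
(a) ΔV₁ = v₁ₜ − v₁ = 31392.5 m/s ≈ 31.39 km/s
Circular speed at r₂: v₂ = √(GM/r₂) = 29087.1 m/s
Transfer speed at r₂ (apoapsis): v₂ₜ = √(GM(2/r₂ − 1/a_t)) = 12574.9 m/s
(b) ΔV₂ = v₂ − v₂ₜ = 16512.1 m/s ≈ 16.51 km/s
(c) ΔV_total = ΔV₁ + ΔV₂ = 47904.6 m/s ≈ 47.9 km/s

Final answer:
(a) ΔV₁ = 31.39 km/s
(b) ΔV₂ = 16.51 km/s
(c) ΔV_total = 47.9 km/s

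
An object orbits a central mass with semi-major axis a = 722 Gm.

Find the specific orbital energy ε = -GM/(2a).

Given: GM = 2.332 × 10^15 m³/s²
a = 722 Gm = 7.22 × 10^11 m
GM = 2.332 × 10^15 m³/s²
2a = 1.444 × 10^12 m
ε = −GM/(2a) = -1614.96 J/kg ≈ -1.615 kJ/kg

Final answer: -1.615 kJ/kg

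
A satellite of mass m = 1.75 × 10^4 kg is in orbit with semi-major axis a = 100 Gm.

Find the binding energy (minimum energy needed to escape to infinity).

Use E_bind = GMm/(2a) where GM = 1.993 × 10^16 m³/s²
a = 100 Gm = 1 × 10^11 m
GM = 1.993 × 10^16 m³/s²
m = 1.75 × 10^4 kg
GMm = 1.993 × 10^16 × 17500 = 3.48775 × 10^20 m³·kg/s²
2a = 2 × 10^11 m
E_bind = GMm/(2a) = 1.74388 × 10^9 J ≈ 1.744 GJ

Final answer: 1.744 GJ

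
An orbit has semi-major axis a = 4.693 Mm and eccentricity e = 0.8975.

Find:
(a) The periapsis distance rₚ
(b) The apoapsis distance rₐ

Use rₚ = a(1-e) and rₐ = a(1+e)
a = 4.693 Mm = 4.693 × 10^6 m
e = 0.8975:  1 − e = 0.1025,  1 + e = 1.8975
(a) rₚ = a(1 − e) = 4.693 × 10^6 m × 0.1025 = 481033 m ≈ 481 km
(b) rₐ = a(1 + e) = 4.693 × 10^6 m × 1.8975 = 8.90497 × 10^6 m ≈ 8.905 Mm

Final answer:
(a) rₚ = 481 km
(b) rₐ = 8.905 Mm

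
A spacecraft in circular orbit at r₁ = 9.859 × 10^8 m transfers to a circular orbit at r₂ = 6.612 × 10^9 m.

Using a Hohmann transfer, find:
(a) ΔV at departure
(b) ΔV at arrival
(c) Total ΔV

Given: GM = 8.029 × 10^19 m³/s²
r₁ = 9.859 × 10^8 m
r₂ = 6.612 × 10^9 m
GM = 8.029 × 10^19 m³/s²
Transfer ellipse: a_t = (r₁ + r₂)/2 = 3.79895 × 10^9 m
Circular speed at r₁: v₁ = √(GM/r₁) = 285374 m/s
Transfer speed at r₁ (periapsis): v₁ₜ = √(GM(2/r₁ − 1/a_t)) = 376486 m/s
(a) ΔV₁ = v₁ₜ − v₁ = 91112.2 m/s ≈ 91.11 km/s
Circular speed at r₂: v₂ = √(GM/r₂) = 110196 m/s
Transfer speed at r₂ (apoapsis): v₂ₜ = √(GM(2/r₂ − 1/a_t)) = 56137 m/s
(b) ΔV₂ = v₂ − v₂ₜ = 54058.6 m/s ≈ 54.06 km/s
(c) ΔV_total = ΔV₁ + ΔV₂ = 145171 m/s ≈ 145.2 km/s

Final answer:
(a) ΔV₁ = 91.11 km/s
(b) ΔV₂ = 54.06 km/s
(c) ΔV_total = 145.2 km/s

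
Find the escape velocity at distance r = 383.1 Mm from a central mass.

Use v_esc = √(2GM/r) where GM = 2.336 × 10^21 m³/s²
r = 383.1 Mm = 3.831 × 10^8 m
GM = 2.336 × 10^21 m³/s²
2GM/r = 2 × (2.336 × 10^21) / (3.831 × 10^8) = 1.21952 × 10^13 m²/s²
v_esc = √(2GM/r) = 3.49217 × 10^6 m/s ≈ 3492 km/s

Final answer: 3492 km/s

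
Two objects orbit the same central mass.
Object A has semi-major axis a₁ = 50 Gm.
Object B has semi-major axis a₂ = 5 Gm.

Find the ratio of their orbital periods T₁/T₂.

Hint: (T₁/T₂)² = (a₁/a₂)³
a₁ = 50 Gm = 5 × 10^10 m
a₂ = 5 Gm = 5 × 10^9 m
a₁/a₂ = 10
T₁/T₂ = (a₁/a₂)^(3/2) = (10)^1.5 = 31.6228

Final answer: T₁/T₂ = 31.62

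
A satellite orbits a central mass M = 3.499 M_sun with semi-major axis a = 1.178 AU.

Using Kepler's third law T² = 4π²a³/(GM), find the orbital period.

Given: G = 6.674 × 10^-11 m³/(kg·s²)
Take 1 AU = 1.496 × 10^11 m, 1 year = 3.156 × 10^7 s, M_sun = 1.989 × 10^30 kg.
M = 3.499 M_sun = 6.95951 × 10^30 kg
GM = G × M = 6.674 × 10^-11 × 6.95951 × 10^30 = 4.64478 × 10^20 m³/s²
a = 1.178 AU = 1.76229 × 10^11 m
a³ = 5.47307 × 10^33 m³
T = 2π √(a³/GM) = 2π √((5.47307 × 10^33) / (4.64478 × 10^20)) = 2π × 3.43268 × 10^6 s
T = 2.15681 × 10^7 s ≈ 0.6834 years

Final answer: 0.6834 years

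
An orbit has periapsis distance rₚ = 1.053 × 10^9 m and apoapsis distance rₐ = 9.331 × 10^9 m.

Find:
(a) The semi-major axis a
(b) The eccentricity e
rₚ = 1.053 × 10^9 m
rₐ = 9.331 × 10^9 m
(a) a = (rₚ + rₐ)/2 = 5.192 × 10^9 m ≈ 5.192 × 10^9 m
(b) e = (rₐ − rₚ)/(rₐ + rₚ) = (8.278 × 10^9) / (1.0384 × 10^10) = 0.797188

Final answer:
(a) a = 5.192 × 10^9 m
(b) e = 0.7972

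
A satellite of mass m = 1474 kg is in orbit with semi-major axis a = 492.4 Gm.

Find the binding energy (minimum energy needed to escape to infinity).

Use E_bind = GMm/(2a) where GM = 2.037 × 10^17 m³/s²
a = 492.4 Gm = 4.924 × 10^11 m
GM = 2.037 × 10^17 m³/s²
m = 1474 kg
GMm = 2.037 × 10^17 × 1474 = 3.00254 × 10^20 m³·kg/s²
2a = 9.848 × 10^11 m
E_bind = GMm/(2a) = 3.04888 × 10^8 J ≈ 304.9 MJ

Final answer: 304.9 MJ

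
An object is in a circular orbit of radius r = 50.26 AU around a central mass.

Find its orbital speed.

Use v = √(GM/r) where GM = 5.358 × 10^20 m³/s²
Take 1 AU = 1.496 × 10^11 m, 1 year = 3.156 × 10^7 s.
r = 50.26 AU = 7.5189 × 10^12 m
GM = 5.358 × 10^20 m³/s²
GM/r = (5.358 × 10^20) / (7.5189 × 10^12) = 7.12605 × 10^7 m²/s²
v = √(GM/r) = 8441.59 m/s ≈ 1.781 AU/year

Final answer: 1.781 AU/year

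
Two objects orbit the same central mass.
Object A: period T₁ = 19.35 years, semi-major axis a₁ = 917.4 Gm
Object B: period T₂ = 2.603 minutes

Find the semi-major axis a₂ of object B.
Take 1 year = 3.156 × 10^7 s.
T₁ = 19.35 years = 6.10686 × 10^8 s
T₂ = 2.603 minutes = 156.18 s
a₁ = 917.4 Gm = 9.174 × 10^11 m
Kepler's third law: (T₂/T₁)² = (a₂/a₁)³  ⇒  a₂ = a₁ (T₂/T₁)^(2/3)
T₂/T₁ = 2.55745 × 10^-7
(T₂/T₁)^(2/3) = 4.02907 × 10^-5
a₂ = 9.174 × 10^11 m × 4.02907 × 10^-5 = 3.69627 × 10^7 m ≈ 36.96 Mm

Final answer: a₂ = 36.96 Mm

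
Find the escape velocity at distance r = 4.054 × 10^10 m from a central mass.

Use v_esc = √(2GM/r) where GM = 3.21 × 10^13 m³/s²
r = 4.054 × 10^10 m
GM = 3.21 × 10^13 m³/s²
2GM/r = 2 × (3.21 × 10^13) / (4.054 × 10^10) = 1583.62 m²/s²
v_esc = √(2GM/r) = 39.7947 m/s ≈ 39.79 m/s

Final answer: 39.79 m/s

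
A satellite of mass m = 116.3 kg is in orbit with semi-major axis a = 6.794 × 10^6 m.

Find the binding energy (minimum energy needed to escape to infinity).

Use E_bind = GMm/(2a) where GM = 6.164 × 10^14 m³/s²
a = 6.794 × 10^6 m
GM = 6.164 × 10^14 m³/s²
m = 116.3 kg
GMm = 6.164 × 10^14 × 116.3 = 7.16873 × 10^16 m³·kg/s²
2a = 1.3588 × 10^7 m
E_bind = GMm/(2a) = 5.27578 × 10^9 J ≈ 5.276 GJ

Final answer: 5.276 GJ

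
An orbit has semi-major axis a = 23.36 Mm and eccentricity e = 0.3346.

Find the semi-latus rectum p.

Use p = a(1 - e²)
a = 23.36 Mm = 2.336 × 10^7 m
e = 0.3346,  e² = 0.111957,  1 − e² = 0.888043
p = a(1 − e²) = 2.336 × 10^7 m × 0.888043 = 2.07447 × 10^7 m ≈ 20.74 Mm

Final answer: p = 20.74 Mm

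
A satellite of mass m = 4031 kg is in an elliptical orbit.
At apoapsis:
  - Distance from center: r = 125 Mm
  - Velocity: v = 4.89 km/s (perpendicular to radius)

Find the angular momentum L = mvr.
r = 125 Mm = 1.25 × 10^8 m
v = 4.89 km/s = 4890 m/s
vr = 4890 × 1.25 × 10^8 = 6.1125 × 10^11 m²/s
L = m × vr = 4031 × 6.1125 × 10^11 = 2.46395 × 10^15 kg·m²/s ≈ 2.464 × 10^15 kg·m²/s

Final answer: L = 2.464 × 10^15 kg·m²/s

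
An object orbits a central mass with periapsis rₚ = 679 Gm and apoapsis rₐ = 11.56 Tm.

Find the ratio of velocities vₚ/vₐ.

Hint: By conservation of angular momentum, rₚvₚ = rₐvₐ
rₚ = 679 Gm = 6.79 × 10^11 m
rₐ = 11.56 Tm = 1.156 × 10^13 m
rₚvₚ = rₐvₐ  ⇒  vₚ/vₐ = rₐ/rₚ
vₚ/vₐ = (1.156 × 10^13) / (6.79 × 10^11) = 17.025

Final answer: vₚ/vₐ = 17.03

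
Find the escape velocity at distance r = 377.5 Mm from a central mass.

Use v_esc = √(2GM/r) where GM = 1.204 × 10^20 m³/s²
r = 377.5 Mm = 3.775 × 10^8 m
GM = 1.204 × 10^20 m³/s²
2GM/r = 2 × (1.204 × 10^20) / (3.775 × 10^8) = 6.37881 × 10^11 m²/s²
v_esc = √(2GM/r) = 798674 m/s ≈ 798.7 km/s

Final answer: 798.7 km/s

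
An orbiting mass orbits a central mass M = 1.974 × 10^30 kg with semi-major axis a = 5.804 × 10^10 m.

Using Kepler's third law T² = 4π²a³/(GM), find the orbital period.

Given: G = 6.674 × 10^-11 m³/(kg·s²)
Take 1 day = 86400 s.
M = 1.974 × 10^30 kg
GM = G × M = 6.674 × 10^-11 × 1.974 × 10^30 = 1.31745 × 10^20 m³/s²
a = 5.804 × 10^10 m
a³ = 1.95516 × 10^32 m³
T = 2π √(a³/GM) = 2π √((1.95516 × 10^32) / (1.31745 × 10^20)) = 2π × 1.21822 × 10^6 s
T = 7.65428 × 10^6 s ≈ 88.59 days

Final answer: 88.59 days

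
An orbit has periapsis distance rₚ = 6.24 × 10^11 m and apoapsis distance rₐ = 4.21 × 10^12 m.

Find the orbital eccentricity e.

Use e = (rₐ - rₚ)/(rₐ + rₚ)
rₚ = 6.24 × 10^11 m
rₐ = 4.21 × 10^12 m
rₐ − rₚ = 3.586 × 10^12 m
rₐ + rₚ = 4.834 × 10^12 m
e = (rₐ − rₚ)/(rₐ + rₚ) = 0.741829

Final answer: e = 0.7418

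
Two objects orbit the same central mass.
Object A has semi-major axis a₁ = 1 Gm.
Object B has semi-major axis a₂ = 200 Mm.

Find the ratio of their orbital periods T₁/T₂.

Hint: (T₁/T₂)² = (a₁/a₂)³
a₁ = 1 Gm = 1 × 10^9 m
a₂ = 200 Mm = 2 × 10^8 m
a₁/a₂ = 5
T₁/T₂ = (a₁/a₂)^(3/2) = (5)^1.5 = 11.1803

Final answer: T₁/T₂ = 11.18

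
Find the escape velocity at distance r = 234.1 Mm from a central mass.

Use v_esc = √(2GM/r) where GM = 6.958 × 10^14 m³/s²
r = 234.1 Mm = 2.341 × 10^8 m
GM = 6.958 × 10^14 m³/s²
2GM/r = 2 × (6.958 × 10^14) / (2.341 × 10^8) = 5.94447 × 10^6 m²/s²
v_esc = √(2GM/r) = 2438.13 m/s ≈ 2.438 km/s

Final answer: 2.438 km/s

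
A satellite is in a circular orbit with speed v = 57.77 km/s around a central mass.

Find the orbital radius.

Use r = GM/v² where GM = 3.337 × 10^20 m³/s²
v = 57.77 km/s = 57770 m/s
GM = 3.337 × 10^20 m³/s²
v² = 3.33737 × 10^9 m²/s²
r = GM/v² = (3.337 × 10^20) / (3.33737 × 10^9) = 9.99888 × 10^10 m ≈ 99.99 Gm

Final answer: 99.99 Gm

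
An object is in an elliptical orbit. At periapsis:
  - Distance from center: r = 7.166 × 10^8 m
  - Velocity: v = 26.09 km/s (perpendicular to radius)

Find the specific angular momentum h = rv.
r = 7.166 × 10^8 m
v = 26.09 km/s = 26090 m/s
h = rv = 7.166 × 10^8 × 26090 = 1.86961 × 10^13 m²/s ≈ 1.87 × 10^13 m²/s

Final answer: h = 1.87 × 10^13 m²/s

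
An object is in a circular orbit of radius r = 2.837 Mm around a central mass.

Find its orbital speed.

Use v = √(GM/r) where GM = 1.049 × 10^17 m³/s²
r = 2.837 Mm = 2.837 × 10^6 m
GM = 1.049 × 10^17 m³/s²
GM/r = (1.049 × 10^17) / (2.837 × 10^6) = 3.69757 × 10^10 m²/s²
v = √(GM/r) = 192291 m/s ≈ 192.3 km/s

Final answer: 192.3 km/s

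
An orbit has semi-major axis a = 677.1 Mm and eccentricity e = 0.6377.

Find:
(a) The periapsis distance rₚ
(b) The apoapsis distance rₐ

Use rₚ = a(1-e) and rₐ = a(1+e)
a = 677.1 Mm = 6.771 × 10^8 m
e = 0.6377:  1 − e = 0.3623,  1 + e = 1.6377
(a) rₚ = a(1 − e) = 6.771 × 10^8 m × 0.3623 = 2.45313 × 10^8 m ≈ 245.3 Mm
(b) rₐ = a(1 + e) = 6.771 × 10^8 m × 1.6377 = 1.10889 × 10^9 m ≈ 1.109 Gm

Final answer:
(a) rₚ = 245.3 Mm
(b) rₐ = 1.109 Gm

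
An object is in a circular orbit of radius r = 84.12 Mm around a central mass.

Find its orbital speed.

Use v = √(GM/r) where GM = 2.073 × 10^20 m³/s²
r = 84.12 Mm = 8.412 × 10^7 m
GM = 2.073 × 10^20 m³/s²
GM/r = (2.073 × 10^20) / (8.412 × 10^7) = 2.46434 × 10^12 m²/s²
v = √(GM/r) = 1.56982 × 10^6 m/s ≈ 1570 km/s

Final answer: 1570 km/s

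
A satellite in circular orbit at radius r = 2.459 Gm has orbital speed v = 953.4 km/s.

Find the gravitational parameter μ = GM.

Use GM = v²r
r = 2.459 Gm = 2.459 × 10^9 m
v = 953.4 km/s = 953400 m/s
v² = 9.08972 × 10^11 m²/s²
GM = v²r = 9.08972 × 10^11 × 2.459 × 10^9 = 2.23516 × 10^21 m³/s²
GM ≈ 2.235 × 10^21 m³/s²

Final answer: GM = 2.235 × 10^21 m³/s²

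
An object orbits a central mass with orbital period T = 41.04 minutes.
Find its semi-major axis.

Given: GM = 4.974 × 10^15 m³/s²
T = 41.04 minutes = 2462.4 s
GM = 4.974 × 10^15 m³/s²
Kepler's third law: a³ = GM T² / (4π²)
T² = 6.06341 × 10^6 s²
a³ = (4.974 × 10^15) × (6.06341 × 10^6) / (4π²) = 7.63947 × 10^20 m³
a = (a³)^(1/3) = 9.14158 × 10^6 m ≈ 9.142 Mm

Final answer: 9.142 Mm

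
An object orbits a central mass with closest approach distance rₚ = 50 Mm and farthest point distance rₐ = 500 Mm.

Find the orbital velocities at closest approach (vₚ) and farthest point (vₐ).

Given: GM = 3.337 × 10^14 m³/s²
rₚ = 50 Mm = 5 × 10^7 m
rₐ = 500 Mm = 5 × 10^8 m
GM = 3.337 × 10^14 m³/s²
a = (rₚ + rₐ)/2 = 2.75 × 10^8 m
Vis-viva: v² = GM (2/r − 1/a)
vₚ² = 3.337 × 10^14 × (4 × 10^-8 − 3.63636 × 10^-9) = 1.21345 × 10^7 m²/s²
vₚ = 3483.47 m/s ≈ 3.483 km/s
vₐ² = 3.337 × 10^14 × (4 × 10^-9 − 3.63636 × 10^-9) = 121345 m²/s²
vₐ = 348.347 m/s ≈ 348.3 m/s

Final answer: vₚ = 3.483 km/s, vₐ = 348.3 m/s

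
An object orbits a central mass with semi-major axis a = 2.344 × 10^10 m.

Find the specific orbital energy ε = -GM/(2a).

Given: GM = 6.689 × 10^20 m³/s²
a = 2.344 × 10^10 m
GM = 6.689 × 10^20 m³/s²
2a = 4.688 × 10^10 m
ε = −GM/(2a) = -1.42683 × 10^10 J/kg ≈ -14.27 GJ/kg

Final answer: -14.27 GJ/kg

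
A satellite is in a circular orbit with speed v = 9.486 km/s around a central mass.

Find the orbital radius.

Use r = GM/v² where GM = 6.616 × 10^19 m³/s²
v = 9.486 km/s = 9486 m/s
GM = 6.616 × 10^19 m³/s²
v² = 8.99842 × 10^7 m²/s²
r = GM/v² = (6.616 × 10^19) / (8.99842 × 10^7) = 7.3524 × 10^11 m ≈ 7.352 × 10^11 m

Final answer: 7.352 × 10^11 m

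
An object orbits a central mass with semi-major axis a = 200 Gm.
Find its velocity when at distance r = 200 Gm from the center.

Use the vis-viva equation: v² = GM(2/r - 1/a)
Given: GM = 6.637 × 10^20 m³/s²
a = 200 Gm = 2 × 10^11 m
r = 200 Gm = 2 × 10^11 m
GM = 6.637 × 10^20 m³/s²
2/r − 1/a = 1 × 10^-11 − 5 × 10^-12 = 5 × 10^-12 m⁻¹
v² = GM (2/r − 1/a) = 3.3185 × 10^9 m²/s²
v = 57606.4 m/s ≈ 57.61 km/s

Final answer: 57.61 km/s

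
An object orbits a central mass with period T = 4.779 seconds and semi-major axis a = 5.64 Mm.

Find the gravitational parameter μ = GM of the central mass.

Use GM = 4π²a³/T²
T = 4.779 seconds
a = 5.64 Mm = 5.64 × 10^6 m
a³ = 1.79406 × 10^20 m³
T² = 22.8388 s²
GM = 4π² × (1.79406 × 10^20) / 22.8388 = 3.10115 × 10^20 m³/s²
GM ≈ 3.101 × 10^20 m³/s²

Final answer: GM = 3.101 × 10^20 m³/s²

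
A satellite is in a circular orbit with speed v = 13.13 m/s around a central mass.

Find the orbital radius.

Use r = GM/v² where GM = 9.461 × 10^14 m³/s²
v = 13.13 m/s
GM = 9.461 × 10^14 m³/s²
v² = 172.397 m²/s²
r = GM/v² = (9.461 × 10^14) / 172.397 = 5.48792 × 10^12 m ≈ 5.488 Tm

Final answer: 5.488 Tm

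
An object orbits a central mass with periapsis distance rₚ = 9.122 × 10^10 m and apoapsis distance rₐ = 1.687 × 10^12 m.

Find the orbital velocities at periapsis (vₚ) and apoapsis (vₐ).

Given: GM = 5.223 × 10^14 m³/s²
rₚ = 9.122 × 10^10 m
rₐ = 1.687 × 10^12 m
GM = 5.223 × 10^14 m³/s²
a = (rₚ + rₐ)/2 = 8.8911 × 10^11 m
Vis-viva: v² = GM (2/r − 1/a)
vₚ² = 5.223 × 10^14 × (2.1925 × 10^-11 − 1.12472 × 10^-12) = 10864 m²/s²
vₚ = 104.23 m/s ≈ 104.2 m/s
vₐ² = 5.223 × 10^14 × (1.18554 × 10^-12 − 1.12472 × 10^-12) = 31.7643 m²/s²
vₐ = 5.63598 m/s ≈ 5.636 m/s

Final answer: vₚ = 104.2 m/s, vₐ = 5.636 m/s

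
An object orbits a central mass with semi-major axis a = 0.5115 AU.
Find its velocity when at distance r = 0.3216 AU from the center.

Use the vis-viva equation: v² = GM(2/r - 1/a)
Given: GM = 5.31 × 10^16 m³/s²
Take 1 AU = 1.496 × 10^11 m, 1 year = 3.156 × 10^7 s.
a = 0.5115 AU = 7.65204 × 10^10 m
r = 0.3216 AU = 4.81114 × 10^10 m
GM = 5.31 × 10^16 m³/s²
2/r − 1/a = 4.15702 × 10^-11 − 1.30684 × 10^-11 = 2.85018 × 10^-11 m⁻¹
v² = GM (2/r − 1/a) = 1.51345 × 10^6 m²/s²
v = 1230.22 m/s ≈ 0.2595 AU/year

Final answer: 0.2595 AU/year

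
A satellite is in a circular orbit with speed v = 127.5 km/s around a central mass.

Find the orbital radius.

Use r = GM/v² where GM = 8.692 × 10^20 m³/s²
v = 127.5 km/s = 127500 m/s
GM = 8.692 × 10^20 m³/s²
v² = 1.62562 × 10^10 m²/s²
r = GM/v² = (8.692 × 10^20) / (1.62562 × 10^10) = 5.34687 × 10^10 m ≈ 53.47 Gm

Final answer: 53.47 Gm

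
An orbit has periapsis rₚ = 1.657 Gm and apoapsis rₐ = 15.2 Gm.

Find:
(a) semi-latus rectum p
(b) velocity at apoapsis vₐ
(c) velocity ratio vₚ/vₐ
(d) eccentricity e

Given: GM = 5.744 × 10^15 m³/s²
rₚ = 1.657 Gm = 1.657 × 10^9 m
rₐ = 15.2 Gm = 1.52 × 10^10 m
GM = 5.744 × 10^15 m³/s²
a = (rₚ + rₐ)/2 = 8.4285 × 10^9 m
e = (rₐ − rₚ)/(rₐ + rₚ) = (1.3543 × 10^10) / (1.6857 × 10^10) = 0.803405
(a) 1 − e² = 0.35454;  p = a(1 − e²) = 8.4285 × 10^9 × 0.35454 = 2.98824 × 10^9 m ≈ 2.988 Gm
(b) vₐ² = GM (2/rₐ − 1/a) = 5.744 × 10^15 × (1.31579 × 10^-10 − 1.18645 × 10^-10) = 74292.2 m²/s²;  vₐ = 272.566 m/s ≈ 272.6 m/s
(c) vₚ/vₐ = rₐ/rₚ (angular momentum) = (1.52 × 10^10) / (1.657 × 10^9) = 9.1732 ≈ 9.173
(d) e = 0.803405 ≈ 0.8034

Final answer:
(a) semi-latus rectum p = 2.988 Gm
(b) velocity at apoapsis vₐ = 272.6 m/s
(c) velocity ratio vₚ/vₐ = 9.173
(d) eccentricity e = 0.8034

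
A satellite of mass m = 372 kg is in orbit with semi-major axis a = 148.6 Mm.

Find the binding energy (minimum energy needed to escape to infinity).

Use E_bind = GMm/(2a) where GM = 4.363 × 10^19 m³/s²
a = 148.6 Mm = 1.486 × 10^8 m
GM = 4.363 × 10^19 m³/s²
m = 372 kg
GMm = 4.363 × 10^19 × 372 = 1.62304 × 10^22 m³·kg/s²
2a = 2.972 × 10^8 m
E_bind = GMm/(2a) = 5.46109 × 10^13 J ≈ 54.61 TJ

Final answer: 54.61 TJ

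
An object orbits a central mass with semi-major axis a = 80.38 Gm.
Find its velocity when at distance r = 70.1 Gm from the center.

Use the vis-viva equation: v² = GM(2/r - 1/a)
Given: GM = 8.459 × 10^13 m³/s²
a = 80.38 Gm = 8.038 × 10^10 m
r = 70.1 Gm = 7.01 × 10^10 m
GM = 8.459 × 10^13 m³/s²
2/r − 1/a = 2.85307 × 10^-11 − 1.24409 × 10^-11 = 1.60898 × 10^-11 m⁻¹
v² = GM (2/r − 1/a) = 1361.03 m²/s²
v = 36.8922 m/s ≈ 36.89 m/s

Final answer: 36.89 m/s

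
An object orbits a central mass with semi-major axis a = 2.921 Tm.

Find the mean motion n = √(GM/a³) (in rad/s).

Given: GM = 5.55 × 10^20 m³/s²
a = 2.921 Tm = 2.921 × 10^12 m
GM = 5.55 × 10^20 m³/s²
a³ = 2.49227 × 10^37 m³
GM/a³ = (5.55 × 10^20) / (2.49227 × 10^37) = 2.22689 × 10^-17 s⁻²
n = √(GM/a³) = 4.71899 × 10^-9 rad/s ≈ 4.719 × 10^-9 rad/s

Final answer: n = 4.719 × 10^-9 rad/s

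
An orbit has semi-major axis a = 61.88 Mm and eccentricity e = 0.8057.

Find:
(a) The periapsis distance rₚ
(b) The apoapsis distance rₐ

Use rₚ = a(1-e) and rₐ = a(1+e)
a = 61.88 Mm = 6.188 × 10^7 m
e = 0.8057:  1 − e = 0.1943,  1 + e = 1.8057
(a) rₚ = a(1 − e) = 6.188 × 10^7 m × 0.1943 = 1.20233 × 10^7 m ≈ 12.02 Mm
(b) rₐ = a(1 + e) = 6.188 × 10^7 m × 1.8057 = 1.11737 × 10^8 m ≈ 111.7 Mm

Final answer:
(a) rₚ = 12.02 Mm
(b) rₐ = 111.7 Mm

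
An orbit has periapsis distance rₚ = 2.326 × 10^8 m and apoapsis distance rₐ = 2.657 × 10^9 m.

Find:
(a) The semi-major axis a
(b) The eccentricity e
rₚ = 2.326 × 10^8 m
rₐ = 2.657 × 10^9 m
(a) a = (rₚ + rₐ)/2 = 1.4448 × 10^9 m ≈ 1.445 × 10^9 m
(b) e = (rₐ − rₚ)/(rₐ + rₚ) = (2.4244 × 10^9) / (2.8896 × 10^9) = 0.839009

Final answer:
(a) a = 1.445 × 10^9 m
(b) e = 0.839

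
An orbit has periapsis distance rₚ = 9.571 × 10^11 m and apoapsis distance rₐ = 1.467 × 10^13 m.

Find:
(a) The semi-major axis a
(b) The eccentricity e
rₚ = 9.571 × 10^11 m
rₐ = 1.467 × 10^13 m
(a) a = (rₚ + rₐ)/2 = 7.81355 × 10^12 m ≈ 7.814 × 10^12 m
(b) e = (rₐ − rₚ)/(rₐ + rₚ) = (1.37129 × 10^13) / (1.56271 × 10^13) = 0.877508

Final answer:
(a) a = 7.814 × 10^12 m
(b) e = 0.8775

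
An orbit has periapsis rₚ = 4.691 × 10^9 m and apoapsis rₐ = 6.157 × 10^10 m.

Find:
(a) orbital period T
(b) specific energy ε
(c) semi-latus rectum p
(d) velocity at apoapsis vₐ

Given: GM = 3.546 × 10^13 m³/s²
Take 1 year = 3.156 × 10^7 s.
rₚ = 4.691 × 10^9 m
rₐ = 6.157 × 10^10 m
GM = 3.546 × 10^13 m³/s²
a = (rₚ + rₐ)/2 = 3.31305 × 10^10 m
e = (rₐ − rₚ)/(rₐ + rₚ) = (5.6879 × 10^10) / (6.6261 × 10^10) = 0.858408
(a) a³ = 3.6365 × 10^31 m³;  T = 2π √(a³/GM) = 2π × 1.01268 × 10^9 s = 6.36286 × 10^9 s ≈ 201.6 years
(b) 2a = 6.6261 × 10^10 m;  ε = −GM/(2a) = -535.156 J/kg ≈ -535.2 J/kg
(c) 1 − e² = 0.263135;  p = a(1 − e²) = 3.31305 × 10^10 × 0.263135 = 8.71779 × 10^9 m ≈ 8.718 × 10^9 m
(d) vₐ² = GM (2/rₐ − 1/a) = 3.546 × 10^13 × (3.24834 × 10^-11 − 3.01837 × 10^-11) = 81.5468 m²/s²;  vₐ = 9.03033 m/s ≈ 9.03 m/s

Final answer:
(a) orbital period T = 201.6 years
(b) specific energy ε = -535.2 J/kg
(c) semi-latus rectum p = 8.718 × 10^9 m
(d) velocity at apoapsis vₐ = 9.03 m/s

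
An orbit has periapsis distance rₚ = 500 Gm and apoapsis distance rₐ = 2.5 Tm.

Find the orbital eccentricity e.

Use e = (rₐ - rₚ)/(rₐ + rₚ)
rₚ = 500 Gm = 5 × 10^11 m
rₐ = 2.5 Tm = 2.5 × 10^12 m
rₐ − rₚ = 2 × 10^12 m
rₐ + rₚ = 3 × 10^12 m
e = (rₐ − rₚ)/(rₐ + rₚ) = 0.666667

Final answer: e = 0.6667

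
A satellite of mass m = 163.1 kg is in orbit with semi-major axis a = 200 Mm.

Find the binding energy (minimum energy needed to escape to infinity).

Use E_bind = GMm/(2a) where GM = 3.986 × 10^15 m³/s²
a = 200 Mm = 2 × 10^8 m
GM = 3.986 × 10^15 m³/s²
m = 163.1 kg
GMm = 3.986 × 10^15 × 163.1 = 6.50117 × 10^17 m³·kg/s²
2a = 4 × 10^8 m
E_bind = GMm/(2a) = 1.62529 × 10^9 J ≈ 1.625 GJ

Final answer: 1.625 GJ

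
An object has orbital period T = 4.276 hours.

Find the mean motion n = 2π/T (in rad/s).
T = 4.276 hours = 15393.6 s
n = 2π / 15393.6 s = 0.000408169 rad/s ≈ 0.0004082 rad/s

Final answer: n = 0.0004082 rad/s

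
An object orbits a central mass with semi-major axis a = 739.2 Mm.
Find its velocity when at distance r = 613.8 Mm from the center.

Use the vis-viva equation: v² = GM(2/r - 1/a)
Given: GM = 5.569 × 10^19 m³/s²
a = 739.2 Mm = 7.392 × 10^8 m
r = 613.8 Mm = 6.138 × 10^8 m
GM = 5.569 × 10^19 m³/s²
2/r − 1/a = 3.25839 × 10^-9 − 1.35281 × 10^-9 = 1.90558 × 10^-9 m⁻¹
v² = GM (2/r − 1/a) = 1.06122 × 10^11 m²/s²
v = 325763 m/s ≈ 325.8 km/s

Final answer: 325.8 km/s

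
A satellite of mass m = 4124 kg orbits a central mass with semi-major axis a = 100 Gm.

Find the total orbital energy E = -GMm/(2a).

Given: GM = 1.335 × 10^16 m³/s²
a = 100 Gm = 1 × 10^11 m
GM = 1.335 × 10^16 m³/s²
2a = 2 × 10^11 m
GMm = 1.335 × 10^16 × 4124 = 5.50554 × 10^19 m³·kg/s²
E = −GMm/(2a) = -2.75277 × 10^8 J ≈ -275.3 MJ

Final answer: -275.3 MJ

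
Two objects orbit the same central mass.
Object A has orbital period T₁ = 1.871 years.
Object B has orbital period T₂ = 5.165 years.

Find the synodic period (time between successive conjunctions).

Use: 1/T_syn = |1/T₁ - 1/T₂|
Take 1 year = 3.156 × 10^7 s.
T₁ = 1.871 years = 5.90488 × 10^7 s
T₂ = 5.165 years = 1.63007 × 10^8 s
1/T₁ = 1.69352 × 10^-8 s⁻¹
1/T₂ = 6.13469 × 10^-9 s⁻¹
|1/T₁ − 1/T₂| = 1.08005 × 10^-8 s⁻¹
T_syn = 1 / |1/T₁ − 1/T₂| = 9.25886 × 10^7 s ≈ 2.934 years

Final answer: T_syn = 2.934 years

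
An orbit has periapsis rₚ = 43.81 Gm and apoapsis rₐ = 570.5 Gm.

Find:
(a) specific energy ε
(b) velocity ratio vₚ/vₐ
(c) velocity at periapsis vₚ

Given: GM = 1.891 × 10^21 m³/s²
rₚ = 43.81 Gm = 4.381 × 10^10 m
rₐ = 570.5 Gm = 5.705 × 10^11 m
GM = 1.891 × 10^21 m³/s²
a = (rₚ + rₐ)/2 = 3.07155 × 10^11 m
e = (rₐ − rₚ)/(rₐ + rₚ) = (5.2669 × 10^11) / (6.1431 × 10^11) = 0.857368
(a) 2a = 6.1431 × 10^11 m;  ε = −GM/(2a) = -3.07825 × 10^9 J/kg ≈ -3.078 GJ/kg
(b) vₚ/vₐ = rₐ/rₚ (angular momentum) = (5.705 × 10^11) / (4.381 × 10^10) = 13.0221 ≈ 13.02
(c) vₚ² = GM (2/rₚ − 1/a) = 1.891 × 10^21 × (4.56517 × 10^-11 − 3.25569 × 10^-12) = 8.01708 × 10^10 m²/s²;  vₚ = 283145 m/s ≈ 283.1 km/s

Final answer:
(a) specific energy ε = -3.078 GJ/kg
(b) velocity ratio vₚ/vₐ = 13.02
(c) velocity at periapsis vₚ = 283.1 km/s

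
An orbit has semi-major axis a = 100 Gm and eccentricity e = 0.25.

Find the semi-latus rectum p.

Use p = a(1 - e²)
a = 100 Gm = 1 × 10^11 m
e = 0.25,  e² = 0.0625,  1 − e² = 0.9375
p = a(1 − e²) = 1 × 10^11 m × 0.9375 = 9.375 × 10^10 m ≈ 93.75 Gm

Final answer: p = 93.75 Gm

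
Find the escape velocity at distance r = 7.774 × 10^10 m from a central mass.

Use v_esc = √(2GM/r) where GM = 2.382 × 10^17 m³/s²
r = 7.774 × 10^10 m
GM = 2.382 × 10^17 m³/s²
2GM/r = 2 × (2.382 × 10^17) / (7.774 × 10^10) = 6.12812 × 10^6 m²/s²
v_esc = √(2GM/r) = 2475.5 m/s ≈ 2.476 km/s

Final answer: 2.476 km/s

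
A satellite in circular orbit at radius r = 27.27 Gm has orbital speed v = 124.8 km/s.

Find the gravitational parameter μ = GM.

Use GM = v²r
r = 27.27 Gm = 2.727 × 10^10 m
v = 124.8 km/s = 124800 m/s
v² = 1.5575 × 10^10 m²/s²
GM = v²r = 1.5575 × 10^10 × 2.727 × 10^10 = 4.24731 × 10^20 m³/s²
GM ≈ 4.247 × 10^20 m³/s²

Final answer: GM = 4.247 × 10^20 m³/s²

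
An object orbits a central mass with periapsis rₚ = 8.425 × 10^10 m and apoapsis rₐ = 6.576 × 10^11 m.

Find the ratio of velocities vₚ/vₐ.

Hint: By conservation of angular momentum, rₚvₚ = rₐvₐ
rₚ = 8.425 × 10^10 m
rₐ = 6.576 × 10^11 m
rₚvₚ = rₐvₐ  ⇒  vₚ/vₐ = rₐ/rₚ
vₚ/vₐ = (6.576 × 10^11) / (8.425 × 10^10) = 7.80534

Final answer: vₚ/vₐ = 7.805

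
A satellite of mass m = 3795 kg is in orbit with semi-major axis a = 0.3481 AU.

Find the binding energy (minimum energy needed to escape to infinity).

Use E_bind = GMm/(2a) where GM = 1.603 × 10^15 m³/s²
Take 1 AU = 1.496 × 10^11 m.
a = 0.3481 AU = 5.20758 × 10^10 m
GM = 1.603 × 10^15 m³/s²
m = 3795 kg
GMm = 1.603 × 10^15 × 3795 = 6.08338 × 10^18 m³·kg/s²
2a = 1.04152 × 10^11 m
E_bind = GMm/(2a) = 5.8409 × 10^7 J ≈ 58.41 MJ

Final answer: 58.41 MJ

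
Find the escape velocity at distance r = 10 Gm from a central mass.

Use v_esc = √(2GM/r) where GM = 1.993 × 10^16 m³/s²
r = 10 Gm = 1 × 10^10 m
GM = 1.993 × 10^16 m³/s²
2GM/r = 2 × (1.993 × 10^16) / (1 × 10^10) = 3.986 × 10^6 m²/s²
v_esc = √(2GM/r) = 1996.5 m/s ≈ 1.996 km/s

Final answer: 1.996 km/s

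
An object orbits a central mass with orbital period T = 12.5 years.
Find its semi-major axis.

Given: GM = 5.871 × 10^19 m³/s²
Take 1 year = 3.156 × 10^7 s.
T = 12.5 years = 3.945 × 10^8 s
GM = 5.871 × 10^19 m³/s²
Kepler's third law: a³ = GM T² / (4π²)
T² = 1.5563 × 10^17 s²
a³ = (5.871 × 10^19) × (1.5563 × 10^17) / (4π²) = 2.31444 × 10^35 m³
a = (a³)^(1/3) = 6.13972 × 10^11 m ≈ 6.14 × 10^11 m

Final answer: 6.14 × 10^11 m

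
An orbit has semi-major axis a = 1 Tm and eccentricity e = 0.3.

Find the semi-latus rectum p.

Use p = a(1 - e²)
a = 1 Tm = 1 × 10^12 m
e = 0.3,  e² = 0.09,  1 − e² = 0.91
p = a(1 − e²) = 1 × 10^12 m × 0.91 = 9.1 × 10^11 m ≈ 910 Gm

Final answer: p = 910 Gm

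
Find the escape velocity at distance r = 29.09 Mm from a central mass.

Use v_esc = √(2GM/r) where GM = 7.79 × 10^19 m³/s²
r = 29.09 Mm = 2.909 × 10^7 m
GM = 7.79 × 10^19 m³/s²
2GM/r = 2 × (7.79 × 10^19) / (2.909 × 10^7) = 5.35579 × 10^12 m²/s²
v_esc = √(2GM/r) = 2.31426 × 10^6 m/s ≈ 2314 km/s

Final answer: 2314 km/s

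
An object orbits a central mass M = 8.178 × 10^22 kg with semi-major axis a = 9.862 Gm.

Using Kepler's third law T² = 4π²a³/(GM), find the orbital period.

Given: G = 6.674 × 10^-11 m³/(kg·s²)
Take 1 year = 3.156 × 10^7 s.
M = 8.178 × 10^22 kg
GM = G × M = 6.674 × 10^-11 × 8.178 × 10^22 = 5.458 × 10^12 m³/s²
a = 9.862 Gm = 9.862 × 10^9 m
a³ = 9.59169 × 10^29 m³
T = 2π √(a³/GM) = 2π √((9.59169 × 10^29) / (5.458 × 10^12)) = 2π × 4.19209 × 10^8 s
T = 2.63397 × 10^9 s ≈ 83.46 years

Final answer: 83.46 years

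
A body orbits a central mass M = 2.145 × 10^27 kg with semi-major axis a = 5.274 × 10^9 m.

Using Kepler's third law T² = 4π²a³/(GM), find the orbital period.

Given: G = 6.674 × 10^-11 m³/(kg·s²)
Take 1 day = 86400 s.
M = 2.145 × 10^27 kg
GM = G × M = 6.674 × 10^-11 × 2.145 × 10^27 = 1.43157 × 10^17 m³/s²
a = 5.274 × 10^9 m
a³ = 1.46697 × 10^29 m³
T = 2π √(a³/GM) = 2π √((1.46697 × 10^29) / (1.43157 × 10^17)) = 2π × 1.01229 × 10^6 s
T = 6.36038 × 10^6 s ≈ 73.62 days

Final answer: 73.62 days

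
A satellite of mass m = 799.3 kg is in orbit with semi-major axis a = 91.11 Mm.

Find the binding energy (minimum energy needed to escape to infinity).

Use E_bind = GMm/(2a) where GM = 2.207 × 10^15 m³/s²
a = 91.11 Mm = 9.111 × 10^7 m
GM = 2.207 × 10^15 m³/s²
m = 799.3 kg
GMm = 2.207 × 10^15 × 799.3 = 1.76406 × 10^18 m³·kg/s²
2a = 1.8222 × 10^8 m
E_bind = GMm/(2a) = 9.68091 × 10^9 J ≈ 9.681 GJ

Final answer: 9.681 GJ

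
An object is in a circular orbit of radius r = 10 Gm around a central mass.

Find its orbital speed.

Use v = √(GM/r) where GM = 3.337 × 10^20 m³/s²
r = 10 Gm = 1 × 10^10 m
GM = 3.337 × 10^20 m³/s²
GM/r = (3.337 × 10^20) / (1 × 10^10) = 3.337 × 10^10 m²/s²
v = √(GM/r) = 182675 m/s ≈ 182.7 km/s

Final answer: 182.7 km/s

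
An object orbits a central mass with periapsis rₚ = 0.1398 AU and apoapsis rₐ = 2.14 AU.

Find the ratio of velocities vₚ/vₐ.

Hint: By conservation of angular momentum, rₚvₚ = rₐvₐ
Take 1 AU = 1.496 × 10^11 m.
rₚ = 0.1398 AU = 2.09141 × 10^10 m
rₐ = 2.14 AU = 3.20144 × 10^11 m
rₚvₚ = rₐvₐ  ⇒  vₚ/vₐ = rₐ/rₚ
vₚ/vₐ = (3.20144 × 10^11) / (2.09141 × 10^10) = 15.3076

Final answer: vₚ/vₐ = 15.31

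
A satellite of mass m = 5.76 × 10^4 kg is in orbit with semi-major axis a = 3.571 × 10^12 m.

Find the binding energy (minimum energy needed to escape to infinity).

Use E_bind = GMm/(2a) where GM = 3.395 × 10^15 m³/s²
a = 3.571 × 10^12 m
GM = 3.395 × 10^15 m³/s²
m = 5.76 × 10^4 kg
GMm = 3.395 × 10^15 × 57600 = 1.95552 × 10^20 m³·kg/s²
2a = 7.142 × 10^12 m
E_bind = GMm/(2a) = 2.73806 × 10^7 J ≈ 27.38 MJ

Final answer: 27.38 MJ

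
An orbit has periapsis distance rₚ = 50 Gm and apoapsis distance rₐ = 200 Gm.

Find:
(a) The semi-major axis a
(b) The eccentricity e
rₚ = 50 Gm = 5 × 10^10 m
rₐ = 200 Gm = 2 × 10^11 m
(a) a = (rₚ + rₐ)/2 = 1.25 × 10^11 m ≈ 125 Gm
(b) e = (rₐ − rₚ)/(rₐ + rₚ) = (1.5 × 10^11) / (2.5 × 10^11) = 0.6

Final answer:
(a) a = 125 Gm
(b) e = 0.6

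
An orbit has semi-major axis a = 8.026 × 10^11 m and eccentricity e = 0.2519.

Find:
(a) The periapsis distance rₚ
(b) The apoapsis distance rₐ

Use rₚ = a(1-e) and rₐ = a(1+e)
a = 8.026 × 10^11 m
e = 0.2519:  1 − e = 0.7481,  1 + e = 1.2519
(a) rₚ = a(1 − e) = 8.026 × 10^11 m × 0.7481 = 6.00425 × 10^11 m ≈ 6.004 × 10^11 m
(b) rₐ = a(1 + e) = 8.026 × 10^11 m × 1.2519 = 1.00477 × 10^12 m ≈ 1.005 × 10^12 m

Final answer:
(a) rₚ = 6.004 × 10^11 m
(b) rₐ = 1.005 × 10^12 m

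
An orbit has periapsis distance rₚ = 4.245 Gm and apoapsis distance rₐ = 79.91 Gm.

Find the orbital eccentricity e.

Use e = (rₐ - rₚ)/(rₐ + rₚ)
rₚ = 4.245 Gm = 4.245 × 10^9 m
rₐ = 79.91 Gm = 7.991 × 10^10 m
rₐ − rₚ = 7.5665 × 10^10 m
rₐ + rₚ = 8.4155 × 10^10 m
e = (rₐ − rₚ)/(rₐ + rₚ) = 0.899115

Final answer: e = 0.8991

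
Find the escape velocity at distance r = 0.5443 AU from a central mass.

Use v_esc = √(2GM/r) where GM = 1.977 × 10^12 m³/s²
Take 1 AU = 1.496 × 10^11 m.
r = 0.5443 AU = 8.14273 × 10^10 m
GM = 1.977 × 10^12 m³/s²
2GM/r = 2 × (1.977 × 10^12) / (8.14273 × 10^10) = 48.5587 m²/s²
v_esc = √(2GM/r) = 6.9684 m/s ≈ 6.968 m/s

Final answer: 6.968 m/s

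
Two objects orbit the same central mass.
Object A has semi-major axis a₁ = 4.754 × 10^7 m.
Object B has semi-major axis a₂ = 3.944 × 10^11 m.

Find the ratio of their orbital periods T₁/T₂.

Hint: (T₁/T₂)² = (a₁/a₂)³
a₁ = 4.754 × 10^7 m
a₂ = 3.944 × 10^11 m
a₁/a₂ = 0.000120538
T₁/T₂ = (a₁/a₂)^(3/2) = (0.000120538)^1.5 = 1.32338 × 10^-6

Final answer: T₁/T₂ = 1.323 × 10^-6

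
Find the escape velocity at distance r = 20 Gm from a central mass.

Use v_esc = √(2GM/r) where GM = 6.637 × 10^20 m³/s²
r = 20 Gm = 2 × 10^10 m
GM = 6.637 × 10^20 m³/s²
2GM/r = 2 × (6.637 × 10^20) / (2 × 10^10) = 6.637 × 10^10 m²/s²
v_esc = √(2GM/r) = 257624 m/s ≈ 257.6 km/s

Final answer: 257.6 km/s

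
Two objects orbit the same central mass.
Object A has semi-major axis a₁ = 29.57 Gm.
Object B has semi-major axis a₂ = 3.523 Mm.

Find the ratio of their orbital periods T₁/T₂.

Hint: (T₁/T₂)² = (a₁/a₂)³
a₁ = 29.57 Gm = 2.957 × 10^10 m
a₂ = 3.523 Mm = 3.523 × 10^6 m
a₁/a₂ = 8393.41
T₁/T₂ = (a₁/a₂)^(3/2) = (8393.41)^1.5 = 768968

Final answer: T₁/T₂ = 7.69 × 10^5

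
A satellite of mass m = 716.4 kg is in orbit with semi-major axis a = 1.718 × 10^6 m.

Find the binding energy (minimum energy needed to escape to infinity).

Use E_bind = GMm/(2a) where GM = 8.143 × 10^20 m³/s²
a = 1.718 × 10^6 m
GM = 8.143 × 10^20 m³/s²
m = 716.4 kg
GMm = 8.143 × 10^20 × 716.4 = 5.83365 × 10^23 m³·kg/s²
2a = 3.436 × 10^6 m
E_bind = GMm/(2a) = 1.6978 × 10^17 J ≈ 169.8 PJ

Final answer: 169.8 PJ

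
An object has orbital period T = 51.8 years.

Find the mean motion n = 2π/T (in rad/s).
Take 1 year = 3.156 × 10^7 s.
T = 51.8 years = 1.63481 × 10^9 s
n = 2π / (1.63481 × 10^9 s) = 3.84338 × 10^-9 rad/s ≈ 3.843 × 10^-9 rad/s

Final answer: n = 3.843 × 10^-9 rad/s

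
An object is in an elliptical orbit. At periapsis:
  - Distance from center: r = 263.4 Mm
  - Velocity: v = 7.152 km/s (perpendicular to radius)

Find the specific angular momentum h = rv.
r = 263.4 Mm = 2.634 × 10^8 m
v = 7.152 km/s = 7152 m/s
h = rv = 2.634 × 10^8 × 7152 = 1.88384 × 10^12 m²/s ≈ 1.884 × 10^12 m²/s

Final answer: h = 1.884 × 10^12 m²/s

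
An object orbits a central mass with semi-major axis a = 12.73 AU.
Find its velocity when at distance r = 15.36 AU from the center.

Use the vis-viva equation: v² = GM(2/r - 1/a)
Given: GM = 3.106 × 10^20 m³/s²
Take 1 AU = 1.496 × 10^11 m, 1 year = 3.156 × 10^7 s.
a = 12.73 AU = 1.90441 × 10^12 m
r = 15.36 AU = 2.29786 × 10^12 m
GM = 3.106 × 10^20 m³/s²
2/r − 1/a = 8.70377 × 10^-13 − 5.25098 × 10^-13 = 3.45279 × 10^-13 m⁻¹
v² = GM (2/r − 1/a) = 1.07244 × 10^8 m²/s²
v = 10355.9 m/s ≈ 2.185 AU/year

Final answer: 2.185 AU/year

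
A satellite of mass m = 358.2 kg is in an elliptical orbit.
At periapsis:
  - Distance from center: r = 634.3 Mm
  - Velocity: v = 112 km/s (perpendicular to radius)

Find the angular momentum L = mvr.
r = 634.3 Mm = 6.343 × 10^8 m
v = 112 km/s = 112000 m/s
vr = 112000 × 6.343 × 10^8 = 7.10416 × 10^13 m²/s
L = m × vr = 358.2 × 7.10416 × 10^13 = 2.54471 × 10^16 kg·m²/s ≈ 2.545 × 10^16 kg·m²/s

Final answer: L = 2.545 × 10^16 kg·m²/s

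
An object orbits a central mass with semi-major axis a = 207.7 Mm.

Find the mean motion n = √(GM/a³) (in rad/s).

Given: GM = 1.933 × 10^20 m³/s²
a = 207.7 Mm = 2.077 × 10^8 m
GM = 1.933 × 10^20 m³/s²
a³ = 8.96003 × 10^24 m³
GM/a³ = (1.933 × 10^20) / (8.96003 × 10^24) = 2.15736 × 10^-5 s⁻²
n = √(GM/a³) = 0.00464474 rad/s ≈ 0.004645 rad/s

Final answer: n = 0.004645 rad/s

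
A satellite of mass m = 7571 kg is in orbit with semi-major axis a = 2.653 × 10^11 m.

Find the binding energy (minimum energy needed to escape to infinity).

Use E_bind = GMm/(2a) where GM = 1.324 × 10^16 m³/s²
a = 2.653 × 10^11 m
GM = 1.324 × 10^16 m³/s²
m = 7571 kg
GMm = 1.324 × 10^16 × 7571 = 1.0024 × 10^20 m³·kg/s²
2a = 5.306 × 10^11 m
E_bind = GMm/(2a) = 1.88918 × 10^8 J ≈ 188.9 MJ

Final answer: 188.9 MJ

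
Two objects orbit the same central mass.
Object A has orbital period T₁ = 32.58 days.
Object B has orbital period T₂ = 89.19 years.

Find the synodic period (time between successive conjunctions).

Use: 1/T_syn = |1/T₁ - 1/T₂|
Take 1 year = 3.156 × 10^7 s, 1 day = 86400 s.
T₁ = 32.58 days = 2.81491 × 10^6 s
T₂ = 89.19 years = 2.81484 × 10^9 s
1/T₁ = 3.55251 × 10^-7 s⁻¹
1/T₂ = 3.5526 × 10^-10 s⁻¹
|1/T₁ − 1/T₂| = 3.54896 × 10^-7 s⁻¹
T_syn = 1 / |1/T₁ − 1/T₂| = 2.81773 × 10^6 s ≈ 32.61 days

Final answer: T_syn = 32.61 days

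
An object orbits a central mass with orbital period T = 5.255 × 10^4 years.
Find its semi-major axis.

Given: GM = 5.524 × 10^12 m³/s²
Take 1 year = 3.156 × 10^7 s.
T = 5.255 × 10^4 years = 1.65848 × 10^12 s
GM = 5.524 × 10^12 m³/s²
Kepler's third law: a³ = GM T² / (4π²)
T² = 2.75055 × 10^24 s²
a³ = (5.524 × 10^12) × (2.75055 × 10^24) / (4π²) = 3.84869 × 10^35 m³
a = (a³)^(1/3) = 7.27396 × 10^11 m ≈ 727.4 Gm

Final answer: 727.4 Gm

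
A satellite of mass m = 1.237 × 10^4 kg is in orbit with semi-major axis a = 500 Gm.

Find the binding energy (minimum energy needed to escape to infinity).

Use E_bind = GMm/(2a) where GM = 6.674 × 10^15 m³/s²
a = 500 Gm = 5 × 10^11 m
GM = 6.674 × 10^15 m³/s²
m = 1.237 × 10^4 kg
GMm = 6.674 × 10^15 × 12370 = 8.25574 × 10^19 m³·kg/s²
2a = 1 × 10^12 m
E_bind = GMm/(2a) = 8.25574 × 10^7 J ≈ 82.56 MJ

Final answer: 82.56 MJ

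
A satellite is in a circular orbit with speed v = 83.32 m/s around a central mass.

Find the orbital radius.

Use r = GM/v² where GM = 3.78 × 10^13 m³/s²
v = 83.32 m/s
GM = 3.78 × 10^13 m³/s²
v² = 6942.22 m²/s²
r = GM/v² = (3.78 × 10^13) / 6942.22 = 5.44494 × 10^9 m ≈ 5.445 Gm

Final answer: 5.445 Gm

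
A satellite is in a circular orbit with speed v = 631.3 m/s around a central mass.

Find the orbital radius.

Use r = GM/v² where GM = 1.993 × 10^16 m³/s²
v = 631.3 m/s
GM = 1.993 × 10^16 m³/s²
v² = 398540 m²/s²
r = GM/v² = (1.993 × 10^16) / 398540 = 5.00076 × 10^10 m ≈ 50.01 Gm

Final answer: 50.01 Gm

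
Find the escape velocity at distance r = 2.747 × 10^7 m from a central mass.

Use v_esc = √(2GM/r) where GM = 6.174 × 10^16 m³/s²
r = 2.747 × 10^7 m
GM = 6.174 × 10^16 m³/s²
2GM/r = 2 × (6.174 × 10^16) / (2.747 × 10^7) = 4.49509 × 10^9 m²/s²
v_esc = √(2GM/r) = 67045.4 m/s ≈ 67.05 km/s

Final answer: 67.05 km/s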